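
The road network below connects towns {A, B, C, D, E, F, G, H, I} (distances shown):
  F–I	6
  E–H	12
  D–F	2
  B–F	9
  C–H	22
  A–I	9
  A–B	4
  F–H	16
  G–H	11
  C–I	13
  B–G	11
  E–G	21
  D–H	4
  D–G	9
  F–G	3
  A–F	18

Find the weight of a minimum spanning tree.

Kruskal's algorithm — process edges by increasing weight (ties by edge label):
D–F (2): add — endpoints in different components.
F–G (3): add — endpoints in different components.
A–B (4): add — endpoints in different components.
D–H (4): add — endpoints in different components.
F–I (6): add — endpoints in different components.
A–I (9): add — endpoints in different components.
B–F (9): skip — B and F already connected.
D–G (9): skip — D and G already connected.
B–G (11): skip — B and G already connected.
G–H (11): skip — G and H already connected.
E–H (12): add — endpoints in different components.
C–I (13): add — endpoints in different components.
MST edges: D–F, F–G, A–B, D–H, F–I, A–I, E–H, C–I; total weight 2+3+4+4+6+9+12+13 = 53.

53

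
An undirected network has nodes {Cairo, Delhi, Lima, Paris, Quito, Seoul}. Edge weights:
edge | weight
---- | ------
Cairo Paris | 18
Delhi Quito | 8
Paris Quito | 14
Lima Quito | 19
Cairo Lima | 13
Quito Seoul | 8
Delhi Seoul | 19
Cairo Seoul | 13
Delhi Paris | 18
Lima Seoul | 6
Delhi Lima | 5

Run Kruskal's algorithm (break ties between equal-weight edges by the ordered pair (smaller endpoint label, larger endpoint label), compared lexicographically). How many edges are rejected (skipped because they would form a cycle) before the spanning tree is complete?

Kruskal's algorithm — process edges by increasing weight (ties by edge label):
Delhi Lima (5): add — endpoints in different components.
Lima Seoul (6): add — endpoints in different components.
Delhi Quito (8): add — endpoints in different components.
Quito Seoul (8): skip — Quito and Seoul already connected.
Cairo Lima (13): add — endpoints in different components.
Cairo Seoul (13): skip — Cairo and Seoul already connected.
Paris Quito (14): add — endpoints in different components.
Edges rejected before the tree was complete: 2.

2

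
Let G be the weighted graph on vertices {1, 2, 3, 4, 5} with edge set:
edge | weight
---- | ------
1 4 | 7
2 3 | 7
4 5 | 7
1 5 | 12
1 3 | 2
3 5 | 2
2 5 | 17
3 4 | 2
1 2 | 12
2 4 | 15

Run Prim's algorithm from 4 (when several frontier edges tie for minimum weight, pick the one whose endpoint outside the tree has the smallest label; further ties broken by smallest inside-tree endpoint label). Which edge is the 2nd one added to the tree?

1-3

Prim, starting at 4.
Step 1: frontier [3 4 2, 1 4 7, 4 5 7, 2 4 15] → take 3 4 (2); add 3.
Step 2: frontier [1 3 2, 3 5 2, 2 3 7, 1 4 7, 4 5 7, 2 4 15] → take 1 3 (2); add 1.
Step 3: frontier [1 2 12, 1 5 12, 3 5 2, 2 3 7, 4 5 7, 2 4 15] → take 3 5 (2); add 5.
Step 4: frontier [1 2 12, 2 3 7, 2 4 15, 2 5 17] → take 2 3 (7); add 2.
The 2nd edge added is 1 3.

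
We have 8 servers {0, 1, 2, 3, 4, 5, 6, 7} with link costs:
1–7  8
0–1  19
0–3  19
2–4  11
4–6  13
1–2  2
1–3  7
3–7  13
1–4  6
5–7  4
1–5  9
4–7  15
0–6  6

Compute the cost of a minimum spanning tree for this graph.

Prim, starting at 3.
Step 1: frontier [1–3 7, 3–7 13, 0–3 19] → take 1–3 (7); add 1.
Step 2: frontier [1–2 2, 1–4 6, 1–7 8, 1–5 9, 0–1 19, 3–7 13, 0–3 19] → take 1–2 (2); add 2.
Step 3: frontier [1–4 6, 1–7 8, 1–5 9, 0–1 19, 2–4 11, 3–7 13, 0–3 19] → take 1–4 (6); add 4.
Step 4: frontier [1–7 8, 1–5 9, 0–1 19, 3–7 13, 0–3 19, 4–6 13, 4–7 15] → take 1–7 (8); add 7.
Step 5: frontier [1–5 9, 0–1 19, 0–3 19, 4–6 13, 5–7 4] → take 5–7 (4); add 5.
Step 6: frontier [0–1 19, 0–3 19, 4–6 13] → take 4–6 (13); add 6.
Step 7: frontier [0–1 19, 0–3 19, 0–6 6] → take 0–6 (6); add 0.
MST edges: 1–3, 1–2, 1–4, 1–7, 5–7, 4–6, 0–6; total weight 7+2+6+8+4+13+6 = 46.

46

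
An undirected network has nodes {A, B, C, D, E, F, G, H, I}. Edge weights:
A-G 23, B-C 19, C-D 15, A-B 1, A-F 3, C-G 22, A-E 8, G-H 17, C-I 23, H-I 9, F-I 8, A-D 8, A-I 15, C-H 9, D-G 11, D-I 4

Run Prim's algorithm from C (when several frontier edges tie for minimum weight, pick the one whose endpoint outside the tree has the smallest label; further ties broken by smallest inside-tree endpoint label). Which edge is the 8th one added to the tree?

D-G

Prim's algorithm from C:
Step 1: cheapest edge leaving the tree is C-H (9); add H.
Step 2: cheapest edge leaving the tree is H-I (9); add I.
Step 3: cheapest edge leaving the tree is D-I (4); add D.
Step 4: cheapest edge leaving the tree is A-D (8); add A.
Step 5: cheapest edge leaving the tree is A-B (1); add B.
Step 6: cheapest edge leaving the tree is A-F (3); add F.
Step 7: cheapest edge leaving the tree is A-E (8); add E.
Step 8: cheapest edge leaving the tree is D-G (11); add G.
The 8th edge added is D-G.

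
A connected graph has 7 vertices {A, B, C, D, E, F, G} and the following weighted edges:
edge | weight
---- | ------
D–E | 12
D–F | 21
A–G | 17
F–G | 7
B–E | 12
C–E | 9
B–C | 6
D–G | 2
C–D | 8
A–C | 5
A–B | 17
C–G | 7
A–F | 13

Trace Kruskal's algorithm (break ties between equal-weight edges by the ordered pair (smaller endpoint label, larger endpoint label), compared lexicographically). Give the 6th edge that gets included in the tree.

C-E

Kruskal's algorithm — process edges by increasing weight (ties by edge label):
D–G (2): add. Components now {A} {B} {C} {D,G} {E} {F}
A–C (5): add. Components now {A,C} {B} {D,G} {E} {F}
B–C (6): add. Components now {A,B,C} {D,G} {E} {F}
C–G (7): add. Components now {A,B,C,D,G} {E} {F}
F–G (7): add. Components now {A,B,C,D,F,G} {E}
C–D (8): skip — C and D already connected.
C–E (9): add. Components now {A,B,C,D,E,F,G}
The 6th edge added is C–E.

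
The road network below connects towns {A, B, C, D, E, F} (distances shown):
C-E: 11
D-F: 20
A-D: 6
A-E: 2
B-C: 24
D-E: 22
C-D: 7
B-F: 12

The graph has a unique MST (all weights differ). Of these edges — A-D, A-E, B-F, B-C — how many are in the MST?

Sort edges by weight, then run Kruskal:
A-E (2): add. Components now {A,E} {B} {C} {D} {F}
A-D (6): add. Components now {A,D,E} {B} {C} {F}
C-D (7): add. Components now {A,C,D,E} {B} {F}
C-E (11): skip — C and E already connected.
B-F (12): add. Components now {A,C,D,E} {B,F}
D-F (20): add. Components now {A,B,C,D,E,F}
MST edge set: {A-E, A-D, C-D, B-F, D-F}.
Of the listed edges, {A-D, A-E, B-F} are in the MST → 3.

3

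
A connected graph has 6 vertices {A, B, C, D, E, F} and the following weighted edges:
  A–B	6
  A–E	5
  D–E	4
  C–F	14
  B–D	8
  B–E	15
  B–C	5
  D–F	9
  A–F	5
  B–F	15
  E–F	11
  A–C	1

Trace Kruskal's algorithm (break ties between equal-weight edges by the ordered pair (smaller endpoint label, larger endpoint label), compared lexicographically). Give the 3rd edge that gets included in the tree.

Kruskal's algorithm — process edges by increasing weight (ties by edge label):
A–C (1): add. Components now {A,C} {B} {D} {E} {F}
D–E (4): add. Components now {A,C} {B} {D,E} {F}
A–E (5): add. Components now {A,C,D,E} {B} {F}
A–F (5): add. Components now {A,C,D,E,F} {B}
B–C (5): add. Components now {A,B,C,D,E,F}
The 3rd edge added is A–E.

A-E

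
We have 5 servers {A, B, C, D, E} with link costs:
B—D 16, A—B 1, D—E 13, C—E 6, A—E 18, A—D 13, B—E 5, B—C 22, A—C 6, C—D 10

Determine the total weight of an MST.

Prim, starting at D.
Step 1: frontier [C—D 10, A—D 13, D—E 13, B—D 16] → take C—D (10); add C.
Step 2: frontier [A—C 6, C—E 6, B—C 22, A—D 13, D—E 13, B—D 16] → take A—C (6); add A.
Step 3: frontier [A—B 1, A—E 18, C—E 6, B—C 22, D—E 13, B—D 16] → take A—B (1); add B.
Step 4: frontier [A—E 18, B—E 5, C—E 6, D—E 13] → take B—E (5); add E.
MST edges: C—D, A—C, A—B, B—E; total weight 10+6+1+5 = 22.

22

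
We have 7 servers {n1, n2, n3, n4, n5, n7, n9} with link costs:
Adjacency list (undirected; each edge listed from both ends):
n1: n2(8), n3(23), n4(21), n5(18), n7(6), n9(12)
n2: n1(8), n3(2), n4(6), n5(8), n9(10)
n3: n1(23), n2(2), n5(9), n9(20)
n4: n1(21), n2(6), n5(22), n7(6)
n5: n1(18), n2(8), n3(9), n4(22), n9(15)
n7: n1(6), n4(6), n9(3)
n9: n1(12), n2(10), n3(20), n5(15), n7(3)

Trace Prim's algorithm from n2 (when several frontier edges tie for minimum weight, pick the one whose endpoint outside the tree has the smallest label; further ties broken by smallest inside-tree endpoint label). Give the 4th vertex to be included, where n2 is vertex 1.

n7

Grow the tree from n2 using Prim:
Step 1: cheapest edge leaving the tree is n2 n3 (2); add n3.
Step 2: cheapest edge leaving the tree is n2 n4 (6); add n4.
Step 3: cheapest edge leaving the tree is n4 n7 (6); add n7.
Step 4: cheapest edge leaving the tree is n7 n9 (3); add n9.
Step 5: cheapest edge leaving the tree is n1 n7 (6); add n1.
Step 6: cheapest edge leaving the tree is n2 n5 (8); add n5.
Vertex order: n2, n3, n4, n7, n9, n1, n5. The 4th vertex is n7.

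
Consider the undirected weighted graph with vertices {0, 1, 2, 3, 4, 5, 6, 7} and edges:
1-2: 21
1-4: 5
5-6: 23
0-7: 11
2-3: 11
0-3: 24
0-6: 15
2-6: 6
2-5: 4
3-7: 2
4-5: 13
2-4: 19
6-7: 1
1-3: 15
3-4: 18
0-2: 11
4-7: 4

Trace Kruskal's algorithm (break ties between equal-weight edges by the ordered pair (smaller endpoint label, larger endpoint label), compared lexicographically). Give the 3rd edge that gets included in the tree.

2-5

Kruskal: consider edges lightest-first.
6-7 (1): add — endpoints in different components.
3-7 (2): add — endpoints in different components.
2-5 (4): add — endpoints in different components.
4-7 (4): add — endpoints in different components.
1-4 (5): add — endpoints in different components.
2-6 (6): add — endpoints in different components.
0-2 (11): add — endpoints in different components.
The 3rd edge added is 2-5.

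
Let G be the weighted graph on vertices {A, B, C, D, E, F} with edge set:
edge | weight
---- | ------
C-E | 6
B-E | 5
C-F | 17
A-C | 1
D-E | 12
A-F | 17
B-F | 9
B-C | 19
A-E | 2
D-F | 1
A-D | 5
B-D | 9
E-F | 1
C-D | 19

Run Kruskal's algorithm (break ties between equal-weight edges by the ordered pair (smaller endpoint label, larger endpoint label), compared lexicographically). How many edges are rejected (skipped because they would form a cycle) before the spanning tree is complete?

1

Kruskal: consider edges lightest-first.
A-C (1): add. Components now {A,C} {B} {D} {E} {F}
D-F (1): add. Components now {A,C} {B} {D,F} {E}
E-F (1): add. Components now {A,C} {B} {D,E,F}
A-E (2): add. Components now {A,C,D,E,F} {B}
A-D (5): skip — A and D already connected.
B-E (5): add. Components now {A,B,C,D,E,F}
Edges rejected before the tree was complete: 1.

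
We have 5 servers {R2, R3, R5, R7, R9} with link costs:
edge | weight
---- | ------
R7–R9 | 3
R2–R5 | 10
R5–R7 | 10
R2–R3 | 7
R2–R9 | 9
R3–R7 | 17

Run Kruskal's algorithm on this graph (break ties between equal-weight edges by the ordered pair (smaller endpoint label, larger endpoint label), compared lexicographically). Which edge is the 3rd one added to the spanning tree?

Kruskal: consider edges lightest-first.
R7–R9 (3): add. Components now {R7,R9} {R3} {R5} {R2}
R2–R3 (7): add. Components now {R7,R9} {R2,R3} {R5}
R2–R9 (9): add. Components now {R2,R3,R7,R9} {R5}
R2–R5 (10): add. Components now {R2,R3,R5,R7,R9}
The 3rd edge added is R2–R9.

R2-R9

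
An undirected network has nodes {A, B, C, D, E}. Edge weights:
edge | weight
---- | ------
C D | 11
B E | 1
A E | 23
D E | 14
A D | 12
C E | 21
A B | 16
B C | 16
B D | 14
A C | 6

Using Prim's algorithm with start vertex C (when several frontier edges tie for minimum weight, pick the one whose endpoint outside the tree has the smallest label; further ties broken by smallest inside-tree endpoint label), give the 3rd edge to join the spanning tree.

B-D

Prim, starting at C.
Step 1: frontier [A C 6, C D 11, B C 16, C E 21] → take A C (6); add A.
Step 2: frontier [A D 12, A B 16, A E 23, C D 11, B C 16, C E 21] → take C D (11); add D.
Step 3: frontier [A B 16, A E 23, B C 16, C E 21, B D 14, D E 14] → take B D (14); add B.
Step 4: frontier [A E 23, B E 1, C E 21, D E 14] → take B E (1); add E.
The 3rd edge added is B D.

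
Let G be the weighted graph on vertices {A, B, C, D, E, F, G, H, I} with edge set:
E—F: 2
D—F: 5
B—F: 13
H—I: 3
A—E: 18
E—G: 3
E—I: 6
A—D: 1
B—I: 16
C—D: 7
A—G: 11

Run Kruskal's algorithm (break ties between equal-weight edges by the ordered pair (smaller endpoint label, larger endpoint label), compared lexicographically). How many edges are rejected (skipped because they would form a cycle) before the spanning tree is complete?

Kruskal: consider edges lightest-first.
A—D (1): add — endpoints in different components.
E—F (2): add — endpoints in different components.
E—G (3): add — endpoints in different components.
H—I (3): add — endpoints in different components.
D—F (5): add — endpoints in different components.
E—I (6): add — endpoints in different components.
C—D (7): add — endpoints in different components.
A—G (11): skip — A and G already connected.
B—F (13): add — endpoints in different components.
Edges rejected before the tree was complete: 1.

1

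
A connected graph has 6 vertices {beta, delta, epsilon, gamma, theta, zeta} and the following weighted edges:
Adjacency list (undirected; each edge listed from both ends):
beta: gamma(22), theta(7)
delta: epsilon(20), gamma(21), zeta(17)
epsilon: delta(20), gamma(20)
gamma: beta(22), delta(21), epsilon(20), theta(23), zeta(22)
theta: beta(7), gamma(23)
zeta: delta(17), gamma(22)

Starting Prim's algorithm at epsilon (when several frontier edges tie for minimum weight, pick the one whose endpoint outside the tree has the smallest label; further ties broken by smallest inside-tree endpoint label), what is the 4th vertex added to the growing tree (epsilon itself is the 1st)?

Prim, starting at epsilon.
Step 1: cheapest edge leaving the tree is delta epsilon (20); add delta.
Step 2: cheapest edge leaving the tree is delta zeta (17); add zeta.
Step 3: cheapest edge leaving the tree is epsilon gamma (20); add gamma.
Step 4: cheapest edge leaving the tree is beta gamma (22); add beta.
Step 5: cheapest edge leaving the tree is beta theta (7); add theta.
Vertex order: epsilon, delta, zeta, gamma, beta, theta. The 4th vertex is gamma.

gamma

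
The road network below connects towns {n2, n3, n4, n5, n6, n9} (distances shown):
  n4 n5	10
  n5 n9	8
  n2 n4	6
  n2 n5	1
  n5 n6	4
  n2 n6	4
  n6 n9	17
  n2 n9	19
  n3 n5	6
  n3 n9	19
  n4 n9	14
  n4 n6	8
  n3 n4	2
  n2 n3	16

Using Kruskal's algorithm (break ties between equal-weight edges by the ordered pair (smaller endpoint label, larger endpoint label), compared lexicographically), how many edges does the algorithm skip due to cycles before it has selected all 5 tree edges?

Kruskal's algorithm — process edges by increasing weight (ties by edge label):
n2 n5 (1): add. Components now {n3} {n6} {n2,n5} {n4} {n9}
n3 n4 (2): add. Components now {n3,n4} {n6} {n2,n5} {n9}
n2 n6 (4): add. Components now {n3,n4} {n2,n5,n6} {n9}
n5 n6 (4): skip — n6 and n5 already connected.
n2 n4 (6): add. Components now {n2,n3,n4,n5,n6} {n9}
n3 n5 (6): skip — n3 and n5 already connected.
n4 n6 (8): skip — n6 and n4 already connected.
n5 n9 (8): add. Components now {n2,n3,n4,n5,n6,n9}
Edges rejected before the tree was complete: 3.

3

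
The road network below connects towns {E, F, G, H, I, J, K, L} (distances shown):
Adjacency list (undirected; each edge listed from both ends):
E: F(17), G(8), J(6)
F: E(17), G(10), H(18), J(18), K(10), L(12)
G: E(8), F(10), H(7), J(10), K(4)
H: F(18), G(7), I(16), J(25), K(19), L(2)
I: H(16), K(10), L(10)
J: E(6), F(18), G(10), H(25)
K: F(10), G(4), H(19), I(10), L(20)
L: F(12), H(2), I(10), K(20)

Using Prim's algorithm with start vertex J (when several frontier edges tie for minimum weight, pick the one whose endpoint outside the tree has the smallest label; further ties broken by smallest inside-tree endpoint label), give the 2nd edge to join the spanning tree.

E-G

Prim, starting at J.
Step 1: cheapest edge leaving the tree is E–J (6); add E.
Step 2: cheapest edge leaving the tree is E–G (8); add G.
Step 3: cheapest edge leaving the tree is G–K (4); add K.
Step 4: cheapest edge leaving the tree is G–H (7); add H.
Step 5: cheapest edge leaving the tree is H–L (2); add L.
Step 6: cheapest edge leaving the tree is F–G (10); add F.
Step 7: cheapest edge leaving the tree is I–K (10); add I.
The 2nd edge added is E–G.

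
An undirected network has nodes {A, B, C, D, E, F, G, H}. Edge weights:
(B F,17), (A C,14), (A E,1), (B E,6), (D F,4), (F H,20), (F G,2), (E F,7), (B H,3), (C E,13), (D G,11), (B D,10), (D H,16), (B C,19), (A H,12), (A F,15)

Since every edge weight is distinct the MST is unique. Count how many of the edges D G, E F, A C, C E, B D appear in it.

Kruskal: consider edges lightest-first.
A E (1): add — endpoints in different components.
F G (2): add — endpoints in different components.
B H (3): add — endpoints in different components.
D F (4): add — endpoints in different components.
B E (6): add — endpoints in different components.
E F (7): add — endpoints in different components.
B D (10): skip — B and D already connected.
D G (11): skip — D and G already connected.
A H (12): skip — A and H already connected.
C E (13): add — endpoints in different components.
MST edge set: {A E, F G, B H, D F, B E, E F, C E}.
Of the listed edges, {E F, C E} are in the MST → 2.

2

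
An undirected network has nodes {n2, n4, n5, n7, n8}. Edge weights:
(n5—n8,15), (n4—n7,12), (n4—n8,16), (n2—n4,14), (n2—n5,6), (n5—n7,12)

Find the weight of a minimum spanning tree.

Kruskal's algorithm — process edges by increasing weight (ties by edge label):
n2—n5 (6): add — endpoints in different components.
n4—n7 (12): add — endpoints in different components.
n5—n7 (12): add — endpoints in different components.
n2—n4 (14): skip — n4 and n2 already connected.
n5—n8 (15): add — endpoints in different components.
MST edges: n2—n5, n4—n7, n5—n7, n5—n8; total weight 6+12+12+15 = 45.

45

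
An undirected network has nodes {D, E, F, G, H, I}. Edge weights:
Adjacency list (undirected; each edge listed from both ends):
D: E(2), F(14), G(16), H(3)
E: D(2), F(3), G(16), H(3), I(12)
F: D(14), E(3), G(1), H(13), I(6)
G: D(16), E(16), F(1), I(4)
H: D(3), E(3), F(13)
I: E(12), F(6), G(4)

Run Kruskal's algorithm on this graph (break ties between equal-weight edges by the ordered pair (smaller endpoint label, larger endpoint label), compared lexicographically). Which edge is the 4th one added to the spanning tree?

E-F

Kruskal: consider edges lightest-first.
F G (1): add. Components now {D} {E} {F,G} {H} {I}
D E (2): add. Components now {D,E} {F,G} {H} {I}
D H (3): add. Components now {D,E,H} {F,G} {I}
E F (3): add. Components now {D,E,F,G,H} {I}
E H (3): skip — E and H already connected.
G I (4): add. Components now {D,E,F,G,H,I}
The 4th edge added is E F.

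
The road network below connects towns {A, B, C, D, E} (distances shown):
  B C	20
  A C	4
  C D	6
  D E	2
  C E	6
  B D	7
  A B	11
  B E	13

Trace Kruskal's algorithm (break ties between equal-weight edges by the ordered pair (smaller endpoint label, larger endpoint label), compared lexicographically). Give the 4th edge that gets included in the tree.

Sort edges by weight, then run Kruskal:
D E (2): add — endpoints in different components.
A C (4): add — endpoints in different components.
C D (6): add — endpoints in different components.
C E (6): skip — C and E already connected.
B D (7): add — endpoints in different components.
The 4th edge added is B D.

B-D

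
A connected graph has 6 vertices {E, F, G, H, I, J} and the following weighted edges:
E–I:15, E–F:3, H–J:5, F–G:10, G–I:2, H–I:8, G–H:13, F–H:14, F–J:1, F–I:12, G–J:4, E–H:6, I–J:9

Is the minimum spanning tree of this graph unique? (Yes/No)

Kruskal's algorithm — process edges by increasing weight (ties by edge label):
F–J (1): add — endpoints in different components.
G–I (2): add — endpoints in different components.
E–F (3): add — endpoints in different components.
G–J (4): add — endpoints in different components.
H–J (5): add — endpoints in different components.
Every non-tree edge has weight strictly greater than the heaviest edge on the tree path between its endpoints, so the MST is unique.

Yes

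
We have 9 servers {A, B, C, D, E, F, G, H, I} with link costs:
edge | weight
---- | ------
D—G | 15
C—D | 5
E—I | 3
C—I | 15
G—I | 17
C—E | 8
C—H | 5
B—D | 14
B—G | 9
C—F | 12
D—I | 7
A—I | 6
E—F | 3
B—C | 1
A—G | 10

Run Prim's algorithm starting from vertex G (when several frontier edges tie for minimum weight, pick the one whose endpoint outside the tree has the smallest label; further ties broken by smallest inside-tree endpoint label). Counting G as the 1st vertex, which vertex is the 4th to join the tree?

D

Prim, starting at G.
Step 1: cheapest edge leaving the tree is B—G (9); add B.
Step 2: cheapest edge leaving the tree is B—C (1); add C.
Step 3: cheapest edge leaving the tree is C—D (5); add D.
Step 4: cheapest edge leaving the tree is C—H (5); add H.
Step 5: cheapest edge leaving the tree is D—I (7); add I.
Step 6: cheapest edge leaving the tree is E—I (3); add E.
Step 7: cheapest edge leaving the tree is E—F (3); add F.
Step 8: cheapest edge leaving the tree is A—I (6); add A.
Vertex order: G, B, C, D, H, I, E, F, A. The 4th vertex is D.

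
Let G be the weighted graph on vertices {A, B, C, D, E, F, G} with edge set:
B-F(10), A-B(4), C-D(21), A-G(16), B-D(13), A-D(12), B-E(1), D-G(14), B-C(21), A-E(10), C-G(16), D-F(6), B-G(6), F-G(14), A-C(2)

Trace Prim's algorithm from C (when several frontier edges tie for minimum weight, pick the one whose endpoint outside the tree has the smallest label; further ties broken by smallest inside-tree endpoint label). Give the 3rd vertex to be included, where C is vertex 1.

Prim's algorithm from C:
Step 1: cheapest edge leaving the tree is A-C (2); add A.
Step 2: cheapest edge leaving the tree is A-B (4); add B.
Step 3: cheapest edge leaving the tree is B-E (1); add E.
Step 4: cheapest edge leaving the tree is B-G (6); add G.
Step 5: cheapest edge leaving the tree is B-F (10); add F.
Step 6: cheapest edge leaving the tree is D-F (6); add D.
Vertex order: C, A, B, E, G, F, D. The 3rd vertex is B.

B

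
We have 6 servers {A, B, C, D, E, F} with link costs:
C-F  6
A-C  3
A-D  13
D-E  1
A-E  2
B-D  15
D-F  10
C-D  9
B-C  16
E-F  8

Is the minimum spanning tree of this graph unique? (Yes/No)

Yes

Sort edges by weight, then run Kruskal:
D-E (1): add — endpoints in different components.
A-E (2): add — endpoints in different components.
A-C (3): add — endpoints in different components.
C-F (6): add — endpoints in different components.
E-F (8): skip — E and F already connected.
C-D (9): skip — C and D already connected.
D-F (10): skip — D and F already connected.
A-D (13): skip — A and D already connected.
B-D (15): add — endpoints in different components.
Every non-tree edge has weight strictly greater than the heaviest edge on the tree path between its endpoints, so the MST is unique.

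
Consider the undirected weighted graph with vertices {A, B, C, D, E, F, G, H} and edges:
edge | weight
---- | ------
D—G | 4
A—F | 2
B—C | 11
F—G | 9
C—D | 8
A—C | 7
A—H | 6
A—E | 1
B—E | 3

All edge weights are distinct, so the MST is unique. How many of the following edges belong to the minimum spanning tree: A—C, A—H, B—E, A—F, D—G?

5

Kruskal: consider edges lightest-first.
A—E (1): add — endpoints in different components.
A—F (2): add — endpoints in different components.
B—E (3): add — endpoints in different components.
D—G (4): add — endpoints in different components.
A—H (6): add — endpoints in different components.
A—C (7): add — endpoints in different components.
C—D (8): add — endpoints in different components.
MST edge set: {A—E, A—F, B—E, D—G, A—H, A—C, C—D}.
Of the listed edges, {A—C, A—H, B—E, A—F, D—G} are in the MST → 5.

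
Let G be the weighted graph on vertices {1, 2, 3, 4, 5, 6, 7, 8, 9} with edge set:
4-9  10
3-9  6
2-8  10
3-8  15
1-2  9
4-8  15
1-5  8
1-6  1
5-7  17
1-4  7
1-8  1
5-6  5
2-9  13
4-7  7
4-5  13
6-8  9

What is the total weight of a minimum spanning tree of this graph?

Prim's algorithm from 8:
Step 1: cheapest edge leaving the tree is 1-8 (1); add 1.
Step 2: cheapest edge leaving the tree is 1-6 (1); add 6.
Step 3: cheapest edge leaving the tree is 5-6 (5); add 5.
Step 4: cheapest edge leaving the tree is 1-4 (7); add 4.
Step 5: cheapest edge leaving the tree is 4-7 (7); add 7.
Step 6: cheapest edge leaving the tree is 1-2 (9); add 2.
Step 7: cheapest edge leaving the tree is 4-9 (10); add 9.
Step 8: cheapest edge leaving the tree is 3-9 (6); add 3.
MST edges: 1-8, 1-6, 5-6, 1-4, 4-7, 1-2, 4-9, 3-9; total weight 1+1+5+7+7+9+10+6 = 46.

46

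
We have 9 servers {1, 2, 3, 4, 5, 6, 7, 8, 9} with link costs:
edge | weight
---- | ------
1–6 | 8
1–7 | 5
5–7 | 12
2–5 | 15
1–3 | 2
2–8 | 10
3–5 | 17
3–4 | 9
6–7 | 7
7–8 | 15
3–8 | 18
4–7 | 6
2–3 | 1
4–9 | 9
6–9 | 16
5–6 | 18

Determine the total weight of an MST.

52

Sort edges by weight, then run Kruskal:
2–3 (1): add — endpoints in different components.
1–3 (2): add — endpoints in different components.
1–7 (5): add — endpoints in different components.
4–7 (6): add — endpoints in different components.
6–7 (7): add — endpoints in different components.
1–6 (8): skip — 1 and 6 already connected.
3–4 (9): skip — 3 and 4 already connected.
4–9 (9): add — endpoints in different components.
2–8 (10): add — endpoints in different components.
5–7 (12): add — endpoints in different components.
MST edges: 2–3, 1–3, 1–7, 4–7, 6–7, 4–9, 2–8, 5–7; total weight 1+2+5+6+7+9+10+12 = 52.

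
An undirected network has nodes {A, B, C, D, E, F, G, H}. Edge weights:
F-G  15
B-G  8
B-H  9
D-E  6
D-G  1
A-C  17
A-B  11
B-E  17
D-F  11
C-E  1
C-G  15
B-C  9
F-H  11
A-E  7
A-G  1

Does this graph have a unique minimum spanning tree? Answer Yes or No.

Sort edges by weight, then run Kruskal:
A-G (1): add — endpoints in different components.
C-E (1): add — endpoints in different components.
D-G (1): add — endpoints in different components.
D-E (6): add — endpoints in different components.
A-E (7): skip — A and E already connected.
B-G (8): add — endpoints in different components.
B-C (9): skip — B and C already connected.
B-H (9): add — endpoints in different components.
A-B (11): skip — A and B already connected.
D-F (11): add — endpoints in different components.
Non-tree edge F-H has weight 11, equal to the heaviest edge on its tree cycle — swapping gives another MST of the same weight. Not unique.

No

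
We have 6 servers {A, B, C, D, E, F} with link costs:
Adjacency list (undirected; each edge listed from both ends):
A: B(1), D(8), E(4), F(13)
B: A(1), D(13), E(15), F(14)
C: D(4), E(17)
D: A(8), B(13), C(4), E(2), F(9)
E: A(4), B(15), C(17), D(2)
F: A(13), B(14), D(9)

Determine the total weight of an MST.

Kruskal: consider edges lightest-first.
A—B (1): add — endpoints in different components.
D—E (2): add — endpoints in different components.
A—E (4): add — endpoints in different components.
C—D (4): add — endpoints in different components.
A—D (8): skip — A and D already connected.
D—F (9): add — endpoints in different components.
MST edges: A—B, D—E, A—E, C—D, D—F; total weight 1+2+4+4+9 = 20.

20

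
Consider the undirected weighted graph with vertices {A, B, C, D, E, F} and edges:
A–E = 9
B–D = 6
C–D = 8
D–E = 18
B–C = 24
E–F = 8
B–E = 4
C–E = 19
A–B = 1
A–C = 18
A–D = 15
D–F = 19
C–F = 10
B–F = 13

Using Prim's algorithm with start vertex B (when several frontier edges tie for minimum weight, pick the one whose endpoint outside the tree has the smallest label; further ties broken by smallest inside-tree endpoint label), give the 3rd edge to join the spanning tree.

Grow the tree from B using Prim:
Step 1: cheapest edge leaving the tree is A–B (1); add A.
Step 2: cheapest edge leaving the tree is B–E (4); add E.
Step 3: cheapest edge leaving the tree is B–D (6); add D.
Step 4: cheapest edge leaving the tree is C–D (8); add C.
Step 5: cheapest edge leaving the tree is E–F (8); add F.
The 3rd edge added is B–D.

B-D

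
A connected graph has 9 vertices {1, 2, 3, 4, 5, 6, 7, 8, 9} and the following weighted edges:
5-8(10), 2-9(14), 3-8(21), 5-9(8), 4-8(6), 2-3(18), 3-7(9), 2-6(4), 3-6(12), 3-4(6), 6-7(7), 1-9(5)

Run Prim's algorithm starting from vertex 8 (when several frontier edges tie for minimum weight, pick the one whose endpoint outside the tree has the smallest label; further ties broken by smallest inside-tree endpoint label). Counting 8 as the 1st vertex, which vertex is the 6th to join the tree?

Grow the tree from 8 using Prim:
Step 1: cheapest edge leaving the tree is 4-8 (6); add 4.
Step 2: cheapest edge leaving the tree is 3-4 (6); add 3.
Step 3: cheapest edge leaving the tree is 3-7 (9); add 7.
Step 4: cheapest edge leaving the tree is 6-7 (7); add 6.
Step 5: cheapest edge leaving the tree is 2-6 (4); add 2.
Step 6: cheapest edge leaving the tree is 5-8 (10); add 5.
Step 7: cheapest edge leaving the tree is 5-9 (8); add 9.
Step 8: cheapest edge leaving the tree is 1-9 (5); add 1.
Vertex order: 8, 4, 3, 7, 6, 2, 5, 9, 1. The 6th vertex is 2.

2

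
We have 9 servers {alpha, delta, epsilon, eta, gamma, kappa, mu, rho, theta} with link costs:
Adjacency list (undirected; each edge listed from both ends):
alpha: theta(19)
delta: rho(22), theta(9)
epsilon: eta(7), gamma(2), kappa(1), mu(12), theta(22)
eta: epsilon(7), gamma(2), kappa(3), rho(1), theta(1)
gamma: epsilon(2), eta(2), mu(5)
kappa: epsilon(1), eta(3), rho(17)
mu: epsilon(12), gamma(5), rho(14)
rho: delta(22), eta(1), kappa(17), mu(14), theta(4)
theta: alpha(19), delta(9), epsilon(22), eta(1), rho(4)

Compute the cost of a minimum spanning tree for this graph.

40

Kruskal's algorithm — process edges by increasing weight (ties by edge label):
epsilon kappa (1): add — endpoints in different components.
eta rho (1): add — endpoints in different components.
eta theta (1): add — endpoints in different components.
epsilon gamma (2): add — endpoints in different components.
eta gamma (2): add — endpoints in different components.
eta kappa (3): skip — eta and kappa already connected.
rho theta (4): skip — rho and theta already connected.
gamma mu (5): add — endpoints in different components.
epsilon eta (7): skip — eta and epsilon already connected.
delta theta (9): add — endpoints in different components.
epsilon mu (12): skip — epsilon and mu already connected.
mu rho (14): skip — rho and mu already connected.
kappa rho (17): skip — rho and kappa already connected.
alpha theta (19): add — endpoints in different components.
MST edges: epsilon kappa, eta rho, eta theta, epsilon gamma, eta gamma, gamma mu, delta theta, alpha theta; total weight 1+1+1+2+2+5+9+19 = 40.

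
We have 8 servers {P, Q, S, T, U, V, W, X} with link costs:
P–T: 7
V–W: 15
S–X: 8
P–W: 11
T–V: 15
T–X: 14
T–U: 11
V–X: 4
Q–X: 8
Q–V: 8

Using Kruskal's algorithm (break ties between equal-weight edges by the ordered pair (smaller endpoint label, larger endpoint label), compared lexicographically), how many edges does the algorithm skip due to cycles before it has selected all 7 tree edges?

1

Kruskal: consider edges lightest-first.
V–X (4): add — endpoints in different components.
P–T (7): add — endpoints in different components.
Q–V (8): add — endpoints in different components.
Q–X (8): skip — X and Q already connected.
S–X (8): add — endpoints in different components.
P–W (11): add — endpoints in different components.
T–U (11): add — endpoints in different components.
T–X (14): add — endpoints in different components.
Edges rejected before the tree was complete: 1.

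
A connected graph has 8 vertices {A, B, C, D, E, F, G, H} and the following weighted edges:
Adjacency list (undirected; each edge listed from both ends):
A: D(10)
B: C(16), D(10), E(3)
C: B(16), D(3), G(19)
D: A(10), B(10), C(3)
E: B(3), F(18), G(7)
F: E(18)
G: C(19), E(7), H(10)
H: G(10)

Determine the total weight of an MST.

Kruskal's algorithm — process edges by increasing weight (ties by edge label):
B-E (3): add — endpoints in different components.
C-D (3): add — endpoints in different components.
E-G (7): add — endpoints in different components.
A-D (10): add — endpoints in different components.
B-D (10): add — endpoints in different components.
G-H (10): add — endpoints in different components.
B-C (16): skip — B and C already connected.
E-F (18): add — endpoints in different components.
MST edges: B-E, C-D, E-G, A-D, B-D, G-H, E-F; total weight 3+3+7+10+10+10+18 = 61.

61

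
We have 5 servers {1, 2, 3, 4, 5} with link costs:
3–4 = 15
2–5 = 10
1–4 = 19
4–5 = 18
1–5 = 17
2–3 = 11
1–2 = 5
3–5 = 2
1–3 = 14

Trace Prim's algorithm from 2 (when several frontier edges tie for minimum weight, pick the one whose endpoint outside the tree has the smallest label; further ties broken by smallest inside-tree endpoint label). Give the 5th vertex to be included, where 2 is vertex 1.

Prim, starting at 2.
Step 1: cheapest edge leaving the tree is 1–2 (5); add 1.
Step 2: cheapest edge leaving the tree is 2–5 (10); add 5.
Step 3: cheapest edge leaving the tree is 3–5 (2); add 3.
Step 4: cheapest edge leaving the tree is 3–4 (15); add 4.
Vertex order: 2, 1, 5, 3, 4. The 5th vertex is 4.

4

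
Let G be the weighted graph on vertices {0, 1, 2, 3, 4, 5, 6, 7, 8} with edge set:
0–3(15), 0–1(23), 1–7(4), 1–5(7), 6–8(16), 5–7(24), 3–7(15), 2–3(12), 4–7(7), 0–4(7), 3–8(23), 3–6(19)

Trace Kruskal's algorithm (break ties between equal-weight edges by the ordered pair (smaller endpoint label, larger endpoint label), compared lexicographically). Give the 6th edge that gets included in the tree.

0-3

Kruskal: consider edges lightest-first.
1–7 (4): add — endpoints in different components.
0–4 (7): add — endpoints in different components.
1–5 (7): add — endpoints in different components.
4–7 (7): add — endpoints in different components.
2–3 (12): add — endpoints in different components.
0–3 (15): add — endpoints in different components.
3–7 (15): skip — 3 and 7 already connected.
6–8 (16): add — endpoints in different components.
3–6 (19): add — endpoints in different components.
The 6th edge added is 0–3.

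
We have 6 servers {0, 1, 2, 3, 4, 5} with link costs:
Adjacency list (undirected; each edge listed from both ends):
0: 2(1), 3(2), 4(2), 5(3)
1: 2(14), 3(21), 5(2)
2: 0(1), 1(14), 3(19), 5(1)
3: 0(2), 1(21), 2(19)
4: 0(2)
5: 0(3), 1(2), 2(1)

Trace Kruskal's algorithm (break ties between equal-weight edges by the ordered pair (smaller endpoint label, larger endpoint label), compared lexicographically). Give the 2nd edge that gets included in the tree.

Kruskal's algorithm — process edges by increasing weight (ties by edge label):
0-2 (1): add — endpoints in different components.
2-5 (1): add — endpoints in different components.
0-3 (2): add — endpoints in different components.
0-4 (2): add — endpoints in different components.
1-5 (2): add — endpoints in different components.
The 2nd edge added is 2-5.

2-5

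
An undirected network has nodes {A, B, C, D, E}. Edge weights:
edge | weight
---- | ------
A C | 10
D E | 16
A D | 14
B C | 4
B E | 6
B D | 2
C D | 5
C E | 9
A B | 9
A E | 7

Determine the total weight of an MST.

Grow the tree from A using Prim:
Step 1: frontier [A E 7, A B 9, A C 10, A D 14] → take A E (7); add E.
Step 2: frontier [A B 9, A C 10, A D 14, B E 6, C E 9, D E 16] → take B E (6); add B.
Step 3: frontier [A C 10, A D 14, B D 2, B C 4, C E 9, D E 16] → take B D (2); add D.
Step 4: frontier [A C 10, B C 4, C D 5, C E 9] → take B C (4); add C.
MST edges: A E, B E, B D, B C; total weight 7+6+2+4 = 19.

19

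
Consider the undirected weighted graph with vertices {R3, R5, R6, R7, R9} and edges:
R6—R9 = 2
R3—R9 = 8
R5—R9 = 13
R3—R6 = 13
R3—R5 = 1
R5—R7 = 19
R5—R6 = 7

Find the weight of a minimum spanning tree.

29

Kruskal: consider edges lightest-first.
R3—R5 (1): add — endpoints in different components.
R6—R9 (2): add — endpoints in different components.
R5—R6 (7): add — endpoints in different components.
R3—R9 (8): skip — R3 and R9 already connected.
R3—R6 (13): skip — R3 and R6 already connected.
R5—R9 (13): skip — R5 and R9 already connected.
R5—R7 (19): add — endpoints in different components.
MST edges: R3—R5, R6—R9, R5—R6, R5—R7; total weight 1+2+7+19 = 29.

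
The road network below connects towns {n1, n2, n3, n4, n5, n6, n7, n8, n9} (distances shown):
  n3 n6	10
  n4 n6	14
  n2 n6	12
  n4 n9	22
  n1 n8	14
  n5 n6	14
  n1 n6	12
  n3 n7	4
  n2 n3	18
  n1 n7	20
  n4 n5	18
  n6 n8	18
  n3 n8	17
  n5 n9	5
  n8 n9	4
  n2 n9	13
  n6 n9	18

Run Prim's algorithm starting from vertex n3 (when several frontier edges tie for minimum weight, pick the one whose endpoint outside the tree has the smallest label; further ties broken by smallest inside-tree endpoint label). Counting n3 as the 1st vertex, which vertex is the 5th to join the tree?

Grow the tree from n3 using Prim:
Step 1: cheapest edge leaving the tree is n3 n7 (4); add n7.
Step 2: cheapest edge leaving the tree is n3 n6 (10); add n6.
Step 3: cheapest edge leaving the tree is n1 n6 (12); add n1.
Step 4: cheapest edge leaving the tree is n2 n6 (12); add n2.
Step 5: cheapest edge leaving the tree is n2 n9 (13); add n9.
Step 6: cheapest edge leaving the tree is n8 n9 (4); add n8.
Step 7: cheapest edge leaving the tree is n5 n9 (5); add n5.
Step 8: cheapest edge leaving the tree is n4 n6 (14); add n4.
Vertex order: n3, n7, n6, n1, n2, n9, n8, n5, n4. The 5th vertex is n2.

n2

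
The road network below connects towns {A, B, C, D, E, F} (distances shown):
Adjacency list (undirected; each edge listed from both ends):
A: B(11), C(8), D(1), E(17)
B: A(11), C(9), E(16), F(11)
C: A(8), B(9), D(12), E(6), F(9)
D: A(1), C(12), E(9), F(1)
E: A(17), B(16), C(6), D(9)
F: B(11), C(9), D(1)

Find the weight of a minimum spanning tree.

25

Kruskal: consider edges lightest-first.
A–D (1): add. Components now {A,D} {B} {C} {E} {F}
D–F (1): add. Components now {A,D,F} {B} {C} {E}
C–E (6): add. Components now {A,D,F} {B} {C,E}
A–C (8): add. Components now {A,C,D,E,F} {B}
B–C (9): add. Components now {A,B,C,D,E,F}
MST edges: A–D, D–F, C–E, A–C, B–C; total weight 1+1+6+8+9 = 25.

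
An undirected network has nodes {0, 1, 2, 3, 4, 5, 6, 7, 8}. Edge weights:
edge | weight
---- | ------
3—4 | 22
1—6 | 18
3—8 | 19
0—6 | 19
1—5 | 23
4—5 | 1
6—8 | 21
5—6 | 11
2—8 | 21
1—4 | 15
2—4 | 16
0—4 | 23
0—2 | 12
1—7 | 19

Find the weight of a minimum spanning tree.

114

Kruskal's algorithm — process edges by increasing weight (ties by edge label):
4—5 (1): add — endpoints in different components.
5—6 (11): add — endpoints in different components.
0—2 (12): add — endpoints in different components.
1—4 (15): add — endpoints in different components.
2—4 (16): add — endpoints in different components.
1—6 (18): skip — 1 and 6 already connected.
0—6 (19): skip — 0 and 6 already connected.
1—7 (19): add — endpoints in different components.
3—8 (19): add — endpoints in different components.
2—8 (21): add — endpoints in different components.
MST edges: 4—5, 5—6, 0—2, 1—4, 2—4, 1—7, 3—8, 2—8; total weight 1+11+12+15+16+19+19+21 = 114.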